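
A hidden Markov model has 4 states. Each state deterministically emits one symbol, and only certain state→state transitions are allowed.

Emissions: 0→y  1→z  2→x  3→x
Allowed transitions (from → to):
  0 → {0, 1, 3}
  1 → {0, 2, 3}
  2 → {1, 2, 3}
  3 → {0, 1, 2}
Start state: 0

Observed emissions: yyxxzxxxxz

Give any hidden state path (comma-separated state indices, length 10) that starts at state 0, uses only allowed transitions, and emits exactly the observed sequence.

  t0 'y' -> {0}, take 0 (start)
  t1 'y' -> {0}, take 0 (0->0 ok)
  t2 'x' -> {2,3}, take 3 (0->3 ok)
  t3 'x' -> {2,3}, take 2 (3->2 ok)
  t4 'z' -> {1}, take 1 (2->1 ok)
  t5 'x' -> {2,3}, take 3 (1->3 ok)
  t6 'x' -> {2,3}, take 2 (3->2 ok)
  t7 'x' -> {2,3}, take 2 (2->2 ok)
  t8 'x' -> {2,3}, take 2 (2->2 ok)
  t9 'z' -> {1}, take 1 (2->1 ok)

0,0,3,2,1,3,2,2,2,1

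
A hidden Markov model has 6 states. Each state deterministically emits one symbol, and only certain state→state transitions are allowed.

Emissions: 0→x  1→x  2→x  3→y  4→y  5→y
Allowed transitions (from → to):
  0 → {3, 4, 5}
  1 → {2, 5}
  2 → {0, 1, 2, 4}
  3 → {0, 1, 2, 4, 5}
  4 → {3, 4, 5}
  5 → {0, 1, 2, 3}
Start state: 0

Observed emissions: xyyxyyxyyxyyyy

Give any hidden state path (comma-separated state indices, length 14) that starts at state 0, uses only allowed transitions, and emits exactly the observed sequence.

  0: obs=x cand={0,1,2} pick 0 [start]
  1: obs=y cand={3,4,5} pick 4 [0->4 ok]
  2: obs=y cand={3,4,5} pick 3 [4->3 ok]
  3: obs=x cand={0,1,2} pick 0 [3->0 ok]
  4: obs=y cand={3,4,5} pick 3 [0->3 ok]
  5: obs=y cand={3,4,5} pick 5 [3->5 ok]
  6: obs=x cand={0,1,2} pick 0 [5->0 ok]
  7: obs=y cand={3,4,5} pick 4 [0->4 ok]
  8: obs=y cand={3,4,5} pick 3 [4->3 ok]
  9: obs=x cand={0,1,2} pick 2 [3->2 ok]
  10: obs=y cand={3,4,5} pick 4 [2->4 ok]
  11: obs=y cand={3,4,5} pick 4 [4->4 ok]
  12: obs=y cand={3,4,5} pick 4 [4->4 ok]
  13: obs=y cand={3,4,5} pick 3 [4->3 ok]

0,4,3,0,3,5,0,4,3,2,4,4,4,3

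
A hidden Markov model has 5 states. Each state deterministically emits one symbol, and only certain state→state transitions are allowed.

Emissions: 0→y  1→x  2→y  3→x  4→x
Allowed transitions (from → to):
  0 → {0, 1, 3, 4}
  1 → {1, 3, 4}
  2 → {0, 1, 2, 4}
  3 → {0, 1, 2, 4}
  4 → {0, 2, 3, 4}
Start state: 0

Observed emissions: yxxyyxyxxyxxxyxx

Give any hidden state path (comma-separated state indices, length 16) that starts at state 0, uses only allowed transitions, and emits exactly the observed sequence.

0,4,3,0,0,3,0,3,4,2,1,1,4,0,1,3

  t0 'y' -> {0,2}, take 0 (start)
  t1 'x' -> {1,3,4}, take 4 (0->4 ok)
  t2 'x' -> {1,3,4}, take 3 (4->3 ok)
  t3 'y' -> {0,2}, take 0 (3->0 ok)
  t4 'y' -> {0,2}, take 0 (0->0 ok)
  t5 'x' -> {1,3,4}, take 3 (0->3 ok)
  t6 'y' -> {0,2}, take 0 (3->0 ok)
  t7 'x' -> {1,3,4}, take 3 (0->3 ok)
  t8 'x' -> {1,3,4}, take 4 (3->4 ok)
  t9 'y' -> {0,2}, take 2 (4->2 ok)
  t10 'x' -> {1,3,4}, take 1 (2->1 ok)
  t11 'x' -> {1,3,4}, take 1 (1->1 ok)
  t12 'x' -> {1,3,4}, take 4 (1->4 ok)
  t13 'y' -> {0,2}, take 0 (4->0 ok)
  t14 'x' -> {1,3,4}, take 1 (0->1 ok)
  t15 'x' -> {1,3,4}, take 3 (1->3 ok)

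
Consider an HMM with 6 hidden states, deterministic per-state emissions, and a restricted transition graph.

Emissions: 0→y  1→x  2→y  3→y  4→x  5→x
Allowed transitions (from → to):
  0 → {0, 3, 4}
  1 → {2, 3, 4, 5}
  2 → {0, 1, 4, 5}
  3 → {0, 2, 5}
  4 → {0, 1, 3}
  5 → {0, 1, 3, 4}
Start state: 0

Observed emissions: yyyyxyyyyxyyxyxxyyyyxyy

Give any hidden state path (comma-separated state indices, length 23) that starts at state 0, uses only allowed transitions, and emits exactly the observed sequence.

  t0 'y' -> {0,2,3}, take 0 (start)
  t1 'y' -> {0,2,3}, take 3 (0->3 ok)
  t2 'y' -> {0,2,3}, take 0 (3->0 ok)
  t3 'y' -> {0,2,3}, take 3 (0->3 ok)
  t4 'x' -> {1,4,5}, take 5 (3->5 ok)
  t5 'y' -> {0,2,3}, take 0 (5->0 ok)
  t6 'y' -> {0,2,3}, take 0 (0->0 ok)
  t7 'y' -> {0,2,3}, take 0 (0->0 ok)
  t8 'y' -> {0,2,3}, take 0 (0->0 ok)
  t9 'x' -> {1,4,5}, take 4 (0->4 ok)
  t10 'y' -> {0,2,3}, take 0 (4->0 ok)
  t11 'y' -> {0,2,3}, take 0 (0->0 ok)
  t12 'x' -> {1,4,5}, take 4 (0->4 ok)
  t13 'y' -> {0,2,3}, take 0 (4->0 ok)
  t14 'x' -> {1,4,5}, take 4 (0->4 ok)
  t15 'x' -> {1,4,5}, take 1 (4->1 ok)
  t16 'y' -> {0,2,3}, take 2 (1->2 ok)
  t17 'y' -> {0,2,3}, take 0 (2->0 ok)
  t18 'y' -> {0,2,3}, take 3 (0->3 ok)
  t19 'y' -> {0,2,3}, take 0 (3->0 ok)
  t20 'x' -> {1,4,5}, take 4 (0->4 ok)
  t21 'y' -> {0,2,3}, take 3 (4->3 ok)
  t22 'y' -> {0,2,3}, take 2 (3->2 ok)

0,3,0,3,5,0,0,0,0,4,0,0,4,0,4,1,2,0,3,0,4,3,2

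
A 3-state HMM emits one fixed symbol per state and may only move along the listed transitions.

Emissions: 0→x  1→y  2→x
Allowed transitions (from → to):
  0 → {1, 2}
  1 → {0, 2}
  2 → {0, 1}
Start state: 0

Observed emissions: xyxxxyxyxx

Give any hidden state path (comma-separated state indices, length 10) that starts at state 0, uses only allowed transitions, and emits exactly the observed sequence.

  0: obs=x cand={0,2} pick 0 [start]
  1: obs=y cand={1} pick 1 [0->1 ok]
  2: obs=x cand={0,2} pick 0 [1->0 ok]
  3: obs=x cand={0,2} pick 2 [0->2 ok]
  4: obs=x cand={0,2} pick 0 [2->0 ok]
  5: obs=y cand={1} pick 1 [0->1 ok]
  6: obs=x cand={0,2} pick 2 [1->2 ok]
  7: obs=y cand={1} pick 1 [2->1 ok]
  8: obs=x cand={0,2} pick 0 [1->0 ok]
  9: obs=x cand={0,2} pick 2 [0->2 ok]

0,1,0,2,0,1,2,1,0,2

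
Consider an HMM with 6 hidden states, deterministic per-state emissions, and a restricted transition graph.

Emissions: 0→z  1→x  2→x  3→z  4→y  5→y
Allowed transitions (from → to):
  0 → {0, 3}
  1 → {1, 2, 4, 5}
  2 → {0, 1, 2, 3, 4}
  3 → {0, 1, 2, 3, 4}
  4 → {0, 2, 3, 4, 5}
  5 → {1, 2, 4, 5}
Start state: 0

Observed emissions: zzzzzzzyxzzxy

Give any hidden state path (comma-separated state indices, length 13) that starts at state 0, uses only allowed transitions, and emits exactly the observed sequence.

  0: obs=z cand={0,3} pick 0 [start]
  1: obs=z cand={0,3} pick 3 [0->3 ok]
  2: obs=z cand={0,3} pick 0 [3->0 ok]
  3: obs=z cand={0,3} pick 0 [0->0 ok]
  4: obs=z cand={0,3} pick 0 [0->0 ok]
  5: obs=z cand={0,3} pick 0 [0->0 ok]
  6: obs=z cand={0,3} pick 3 [0->3 ok]
  7: obs=y cand={4,5} pick 4 [3->4 ok]
  8: obs=x cand={1,2} pick 2 [4->2 ok]
  9: obs=z cand={0,3} pick 0 [2->0 ok]
  10: obs=z cand={0,3} pick 3 [0->3 ok]
  11: obs=x cand={1,2} pick 1 [3->1 ok]
  12: obs=y cand={4,5} pick 5 [1->5 ok]

0,3,0,0,0,0,3,4,2,0,3,1,5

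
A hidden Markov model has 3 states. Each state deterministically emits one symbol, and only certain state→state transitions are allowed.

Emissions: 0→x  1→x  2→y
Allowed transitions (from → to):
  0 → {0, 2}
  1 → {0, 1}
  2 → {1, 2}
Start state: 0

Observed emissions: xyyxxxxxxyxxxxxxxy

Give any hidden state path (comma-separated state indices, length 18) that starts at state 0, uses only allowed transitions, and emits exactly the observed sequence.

0,2,2,1,1,1,1,1,0,2,1,1,0,0,0,0,0,2

  t0 'x' -> {0,1}, take 0 (start)
  t1 'y' -> {2}, take 2 (0->2 ok)
  t2 'y' -> {2}, take 2 (2->2 ok)
  t3 'x' -> {0,1}, take 1 (2->1 ok)
  t4 'x' -> {0,1}, take 1 (1->1 ok)
  t5 'x' -> {0,1}, take 1 (1->1 ok)
  t6 'x' -> {0,1}, take 1 (1->1 ok)
  t7 'x' -> {0,1}, take 1 (1->1 ok)
  t8 'x' -> {0,1}, take 0 (1->0 ok)
  t9 'y' -> {2}, take 2 (0->2 ok)
  t10 'x' -> {0,1}, take 1 (2->1 ok)
  t11 'x' -> {0,1}, take 1 (1->1 ok)
  t12 'x' -> {0,1}, take 0 (1->0 ok)
  t13 'x' -> {0,1}, take 0 (0->0 ok)
  t14 'x' -> {0,1}, take 0 (0->0 ok)
  t15 'x' -> {0,1}, take 0 (0->0 ok)
  t16 'x' -> {0,1}, take 0 (0->0 ok)
  t17 'y' -> {2}, take 2 (0->2 ok)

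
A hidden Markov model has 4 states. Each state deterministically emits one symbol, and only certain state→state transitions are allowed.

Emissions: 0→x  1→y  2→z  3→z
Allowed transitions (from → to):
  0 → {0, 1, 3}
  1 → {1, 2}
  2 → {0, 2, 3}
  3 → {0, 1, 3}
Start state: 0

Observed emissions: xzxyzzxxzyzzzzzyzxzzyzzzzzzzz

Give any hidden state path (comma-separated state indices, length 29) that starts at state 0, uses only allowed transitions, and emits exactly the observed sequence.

  [0] x  {0}  => 0  start
  [1] z  {2,3}  => 3  0->3 ok
  [2] x  {0}  => 0  3->0 ok
  [3] y  {1}  => 1  0->1 ok
  [4] z  {2,3}  => 2  1->2 ok
  [5] z  {2,3}  => 2  2->2 ok
  [6] x  {0}  => 0  2->0 ok
  [7] x  {0}  => 0  0->0 ok
  [8] z  {2,3}  => 3  0->3 ok
  [9] y  {1}  => 1  3->1 ok
  [10] z  {2,3}  => 2  1->2 ok
  [11] z  {2,3}  => 2  2->2 ok
  [12] z  {2,3}  => 2  2->2 ok
  [13] z  {2,3}  => 2  2->2 ok
  [14] z  {2,3}  => 3  2->3 ok
  [15] y  {1}  => 1  3->1 ok
  [16] z  {2,3}  => 2  1->2 ok
  [17] x  {0}  => 0  2->0 ok
  [18] z  {2,3}  => 3  0->3 ok
  [19] z  {2,3}  => 3  3->3 ok
  [20] y  {1}  => 1  3->1 ok
  [21] z  {2,3}  => 2  1->2 ok
  [22] z  {2,3}  => 2  2->2 ok
  [23] z  {2,3}  => 2  2->2 ok
  [24] z  {2,3}  => 2  2->2 ok
  [25] z  {2,3}  => 2  2->2 ok
  [26] z  {2,3}  => 3  2->3 ok
  [27] z  {2,3}  => 3  3->3 ok
  [28] z  {2,3}  => 3  3->3 ok

0,3,0,1,2,2,0,0,3,1,2,2,2,2,3,1,2,0,3,3,1,2,2,2,2,2,3,3,3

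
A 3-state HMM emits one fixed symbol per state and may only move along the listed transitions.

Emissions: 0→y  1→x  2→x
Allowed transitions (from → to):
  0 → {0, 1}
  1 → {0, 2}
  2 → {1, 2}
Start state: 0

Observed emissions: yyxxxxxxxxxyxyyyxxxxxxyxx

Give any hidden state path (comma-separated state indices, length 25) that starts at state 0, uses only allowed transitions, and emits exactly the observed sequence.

  0: obs=y cand={0} pick 0 [start]
  1: obs=y cand={0} pick 0 [0->0 ok]
  2: obs=x cand={1,2} pick 1 [0->1 ok]
  3: obs=x cand={1,2} pick 2 [1->2 ok]
  4: obs=x cand={1,2} pick 1 [2->1 ok]
  5: obs=x cand={1,2} pick 2 [1->2 ok]
  6: obs=x cand={1,2} pick 1 [2->1 ok]
  7: obs=x cand={1,2} pick 2 [1->2 ok]
  8: obs=x cand={1,2} pick 1 [2->1 ok]
  9: obs=x cand={1,2} pick 2 [1->2 ok]
  10: obs=x cand={1,2} pick 1 [2->1 ok]
  11: obs=y cand={0} pick 0 [1->0 ok]
  12: obs=x cand={1,2} pick 1 [0->1 ok]
  13: obs=y cand={0} pick 0 [1->0 ok]
  14: obs=y cand={0} pick 0 [0->0 ok]
  15: obs=y cand={0} pick 0 [0->0 ok]
  16: obs=x cand={1,2} pick 1 [0->1 ok]
  17: obs=x cand={1,2} pick 2 [1->2 ok]
  18: obs=x cand={1,2} pick 2 [2->2 ok]
  19: obs=x cand={1,2} pick 2 [2->2 ok]
  20: obs=x cand={1,2} pick 2 [2->2 ok]
  21: obs=x cand={1,2} pick 1 [2->1 ok]
  22: obs=y cand={0} pick 0 [1->0 ok]
  23: obs=x cand={1,2} pick 1 [0->1 ok]
  24: obs=x cand={1,2} pick 2 [1->2 ok]

0,0,1,2,1,2,1,2,1,2,1,0,1,0,0,0,1,2,2,2,2,1,0,1,2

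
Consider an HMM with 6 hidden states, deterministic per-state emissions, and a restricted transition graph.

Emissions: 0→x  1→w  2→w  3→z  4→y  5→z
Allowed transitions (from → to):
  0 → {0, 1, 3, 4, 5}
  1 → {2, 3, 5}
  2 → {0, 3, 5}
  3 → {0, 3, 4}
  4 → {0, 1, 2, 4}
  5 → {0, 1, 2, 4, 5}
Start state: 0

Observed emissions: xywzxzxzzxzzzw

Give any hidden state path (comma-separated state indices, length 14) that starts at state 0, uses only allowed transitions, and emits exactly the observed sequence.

0,4,2,3,0,5,0,3,3,0,5,5,5,2

  t0 'x' -> {0}, take 0 (start)
  t1 'y' -> {4}, take 4 (0->4 ok)
  t2 'w' -> {1,2}, take 2 (4->2 ok)
  t3 'z' -> {3,5}, take 3 (2->3 ok)
  t4 'x' -> {0}, take 0 (3->0 ok)
  t5 'z' -> {3,5}, take 5 (0->5 ok)
  t6 'x' -> {0}, take 0 (5->0 ok)
  t7 'z' -> {3,5}, take 3 (0->3 ok)
  t8 'z' -> {3,5}, take 3 (3->3 ok)
  t9 'x' -> {0}, take 0 (3->0 ok)
  t10 'z' -> {3,5}, take 5 (0->5 ok)
  t11 'z' -> {3,5}, take 5 (5->5 ok)
  t12 'z' -> {3,5}, take 5 (5->5 ok)
  t13 'w' -> {1,2}, take 2 (5->2 ok)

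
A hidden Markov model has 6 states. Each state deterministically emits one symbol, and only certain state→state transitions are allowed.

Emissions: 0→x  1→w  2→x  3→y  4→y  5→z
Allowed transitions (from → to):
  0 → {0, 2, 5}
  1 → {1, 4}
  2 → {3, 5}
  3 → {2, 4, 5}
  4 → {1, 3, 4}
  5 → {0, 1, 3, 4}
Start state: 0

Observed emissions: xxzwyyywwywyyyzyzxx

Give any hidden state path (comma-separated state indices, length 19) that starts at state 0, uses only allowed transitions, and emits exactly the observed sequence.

0,2,5,1,4,3,4,1,1,4,1,4,4,3,5,3,5,0,0

  pos 0: x in {0,2}, choose 0; start
  pos 1: x in {0,2}, choose 2; 0->2 ok
  pos 2: z in {5}, choose 5; 2->5 ok
  pos 3: w in {1}, choose 1; 5->1 ok
  pos 4: y in {3,4}, choose 4; 1->4 ok
  pos 5: y in {3,4}, choose 3; 4->3 ok
  pos 6: y in {3,4}, choose 4; 3->4 ok
  pos 7: w in {1}, choose 1; 4->1 ok
  pos 8: w in {1}, choose 1; 1->1 ok
  pos 9: y in {3,4}, choose 4; 1->4 ok
  pos 10: w in {1}, choose 1; 4->1 ok
  pos 11: y in {3,4}, choose 4; 1->4 ok
  pos 12: y in {3,4}, choose 4; 4->4 ok
  pos 13: y in {3,4}, choose 3; 4->3 ok
  pos 14: z in {5}, choose 5; 3->5 ok
  pos 15: y in {3,4}, choose 3; 5->3 ok
  pos 16: z in {5}, choose 5; 3->5 ok
  pos 17: x in {0,2}, choose 0; 5->0 ok
  pos 18: x in {0,2}, choose 0; 0->0 ok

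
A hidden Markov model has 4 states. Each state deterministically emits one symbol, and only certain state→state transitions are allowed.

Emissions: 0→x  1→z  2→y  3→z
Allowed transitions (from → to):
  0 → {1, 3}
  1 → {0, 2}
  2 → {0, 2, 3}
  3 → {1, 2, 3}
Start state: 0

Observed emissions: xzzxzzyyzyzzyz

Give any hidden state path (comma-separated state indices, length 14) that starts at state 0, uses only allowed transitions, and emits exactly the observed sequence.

  t0 'x' -> {0}, take 0 (start)
  t1 'z' -> {1,3}, take 3 (0->3 ok)
  t2 'z' -> {1,3}, take 1 (3->1 ok)
  t3 'x' -> {0}, take 0 (1->0 ok)
  t4 'z' -> {1,3}, take 3 (0->3 ok)
  t5 'z' -> {1,3}, take 1 (3->1 ok)
  t6 'y' -> {2}, take 2 (1->2 ok)
  t7 'y' -> {2}, take 2 (2->2 ok)
  t8 'z' -> {1,3}, take 3 (2->3 ok)
  t9 'y' -> {2}, take 2 (3->2 ok)
  t10 'z' -> {1,3}, take 3 (2->3 ok)
  t11 'z' -> {1,3}, take 1 (3->1 ok)
  t12 'y' -> {2}, take 2 (1->2 ok)
  t13 'z' -> {1,3}, take 3 (2->3 ok)

0,3,1,0,3,1,2,2,3,2,3,1,2,3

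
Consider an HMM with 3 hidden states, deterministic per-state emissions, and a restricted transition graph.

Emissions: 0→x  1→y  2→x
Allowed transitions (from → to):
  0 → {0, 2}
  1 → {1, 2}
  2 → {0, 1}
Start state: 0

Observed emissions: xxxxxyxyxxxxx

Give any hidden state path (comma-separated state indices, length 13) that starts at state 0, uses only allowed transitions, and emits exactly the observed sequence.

  pos 0: x in {0,2}, choose 0; start
  pos 1: x in {0,2}, choose 2; 0->2 ok
  pos 2: x in {0,2}, choose 0; 2->0 ok
  pos 3: x in {0,2}, choose 0; 0->0 ok
  pos 4: x in {0,2}, choose 2; 0->2 ok
  pos 5: y in {1}, choose 1; 2->1 ok
  pos 6: x in {0,2}, choose 2; 1->2 ok
  pos 7: y in {1}, choose 1; 2->1 ok
  pos 8: x in {0,2}, choose 2; 1->2 ok
  pos 9: x in {0,2}, choose 0; 2->0 ok
  pos 10: x in {0,2}, choose 0; 0->0 ok
  pos 11: x in {0,2}, choose 2; 0->2 ok
  pos 12: x in {0,2}, choose 0; 2->0 ok

0,2,0,0,2,1,2,1,2,0,0,2,0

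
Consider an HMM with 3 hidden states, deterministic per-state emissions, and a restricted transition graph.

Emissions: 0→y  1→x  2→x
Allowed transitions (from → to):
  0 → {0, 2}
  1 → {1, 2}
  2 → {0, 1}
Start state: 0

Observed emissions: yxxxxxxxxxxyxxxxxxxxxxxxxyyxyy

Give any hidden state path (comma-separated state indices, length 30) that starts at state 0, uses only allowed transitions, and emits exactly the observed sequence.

0,2,1,1,1,2,1,1,2,1,2,0,2,1,2,1,2,1,1,1,1,1,1,1,2,0,0,2,0,0

  t0 'y' -> {0}, take 0 (start)
  t1 'x' -> {1,2}, take 2 (0->2 ok)
  t2 'x' -> {1,2}, take 1 (2->1 ok)
  t3 'x' -> {1,2}, take 1 (1->1 ok)
  t4 'x' -> {1,2}, take 1 (1->1 ok)
  t5 'x' -> {1,2}, take 2 (1->2 ok)
  t6 'x' -> {1,2}, take 1 (2->1 ok)
  t7 'x' -> {1,2}, take 1 (1->1 ok)
  t8 'x' -> {1,2}, take 2 (1->2 ok)
  t9 'x' -> {1,2}, take 1 (2->1 ok)
  t10 'x' -> {1,2}, take 2 (1->2 ok)
  t11 'y' -> {0}, take 0 (2->0 ok)
  t12 'x' -> {1,2}, take 2 (0->2 ok)
  t13 'x' -> {1,2}, take 1 (2->1 ok)
  t14 'x' -> {1,2}, take 2 (1->2 ok)
  t15 'x' -> {1,2}, take 1 (2->1 ok)
  t16 'x' -> {1,2}, take 2 (1->2 ok)
  t17 'x' -> {1,2}, take 1 (2->1 ok)
  t18 'x' -> {1,2}, take 1 (1->1 ok)
  t19 'x' -> {1,2}, take 1 (1->1 ok)
  t20 'x' -> {1,2}, take 1 (1->1 ok)
  t21 'x' -> {1,2}, take 1 (1->1 ok)
  t22 'x' -> {1,2}, take 1 (1->1 ok)
  t23 'x' -> {1,2}, take 1 (1->1 ok)
  t24 'x' -> {1,2}, take 2 (1->2 ok)
  t25 'y' -> {0}, take 0 (2->0 ok)
  t26 'y' -> {0}, take 0 (0->0 ok)
  t27 'x' -> {1,2}, take 2 (0->2 ok)
  t28 'y' -> {0}, take 0 (2->0 ok)
  t29 'y' -> {0}, take 0 (0->0 ok)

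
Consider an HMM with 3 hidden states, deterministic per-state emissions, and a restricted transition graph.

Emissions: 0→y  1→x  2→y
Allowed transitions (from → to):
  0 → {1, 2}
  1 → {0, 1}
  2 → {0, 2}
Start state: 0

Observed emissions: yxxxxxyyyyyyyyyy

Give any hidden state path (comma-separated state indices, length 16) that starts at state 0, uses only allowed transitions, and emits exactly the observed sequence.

  [0] y  {0,2}  => 0  start
  [1] x  {1}  => 1  0->1 ok
  [2] x  {1}  => 1  1->1 ok
  [3] x  {1}  => 1  1->1 ok
  [4] x  {1}  => 1  1->1 ok
  [5] x  {1}  => 1  1->1 ok
  [6] y  {0,2}  => 0  1->0 ok
  [7] y  {0,2}  => 2  0->2 ok
  [8] y  {0,2}  => 2  2->2 ok
  [9] y  {0,2}  => 0  2->0 ok
  [10] y  {0,2}  => 2  0->2 ok
  [11] y  {0,2}  => 0  2->0 ok
  [12] y  {0,2}  => 2  0->2 ok
  [13] y  {0,2}  => 2  2->2 ok
  [14] y  {0,2}  => 2  2->2 ok
  [15] y  {0,2}  => 2  2->2 ok

0,1,1,1,1,1,0,2,2,0,2,0,2,2,2,2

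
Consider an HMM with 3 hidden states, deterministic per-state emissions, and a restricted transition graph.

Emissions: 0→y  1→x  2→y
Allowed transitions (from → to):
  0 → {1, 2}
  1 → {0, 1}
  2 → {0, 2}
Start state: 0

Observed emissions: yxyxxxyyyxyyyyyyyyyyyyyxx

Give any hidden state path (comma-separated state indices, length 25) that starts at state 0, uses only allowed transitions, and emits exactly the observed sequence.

  pos 0: y in {0,2}, choose 0; start
  pos 1: x in {1}, choose 1; 0->1 ok
  pos 2: y in {0,2}, choose 0; 1->0 ok
  pos 3: x in {1}, choose 1; 0->1 ok
  pos 4: x in {1}, choose 1; 1->1 ok
  pos 5: x in {1}, choose 1; 1->1 ok
  pos 6: y in {0,2}, choose 0; 1->0 ok
  pos 7: y in {0,2}, choose 2; 0->2 ok
  pos 8: y in {0,2}, choose 0; 2->0 ok
  pos 9: x in {1}, choose 1; 0->1 ok
  pos 10: y in {0,2}, choose 0; 1->0 ok
  pos 11: y in {0,2}, choose 2; 0->2 ok
  pos 12: y in {0,2}, choose 2; 2->2 ok
  pos 13: y in {0,2}, choose 2; 2->2 ok
  pos 14: y in {0,2}, choose 0; 2->0 ok
  pos 15: y in {0,2}, choose 2; 0->2 ok
  pos 16: y in {0,2}, choose 2; 2->2 ok
  pos 17: y in {0,2}, choose 2; 2->2 ok
  pos 18: y in {0,2}, choose 0; 2->0 ok
  pos 19: y in {0,2}, choose 2; 0->2 ok
  pos 20: y in {0,2}, choose 0; 2->0 ok
  pos 21: y in {0,2}, choose 2; 0->2 ok
  pos 22: y in {0,2}, choose 0; 2->0 ok
  pos 23: x in {1}, choose 1; 0->1 ok
  pos 24: x in {1}, choose 1; 1->1 ok

0,1,0,1,1,1,0,2,0,1,0,2,2,2,0,2,2,2,0,2,0,2,0,1,1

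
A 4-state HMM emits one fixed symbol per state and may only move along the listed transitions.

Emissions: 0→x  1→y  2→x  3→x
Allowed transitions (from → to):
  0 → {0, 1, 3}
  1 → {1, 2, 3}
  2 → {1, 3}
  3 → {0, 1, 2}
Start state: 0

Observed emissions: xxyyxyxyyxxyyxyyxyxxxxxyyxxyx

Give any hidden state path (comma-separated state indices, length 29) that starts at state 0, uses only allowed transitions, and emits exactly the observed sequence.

0,0,1,1,3,1,2,1,1,3,2,1,1,2,1,1,2,1,3,0,0,0,0,1,1,3,2,1,2

  t0 'x' -> {0,2,3}, take 0 (start)
  t1 'x' -> {0,2,3}, take 0 (0->0 ok)
  t2 'y' -> {1}, take 1 (0->1 ok)
  t3 'y' -> {1}, take 1 (1->1 ok)
  t4 'x' -> {0,2,3}, take 3 (1->3 ok)
  t5 'y' -> {1}, take 1 (3->1 ok)
  t6 'x' -> {0,2,3}, take 2 (1->2 ok)
  t7 'y' -> {1}, take 1 (2->1 ok)
  t8 'y' -> {1}, take 1 (1->1 ok)
  t9 'x' -> {0,2,3}, take 3 (1->3 ok)
  t10 'x' -> {0,2,3}, take 2 (3->2 ok)
  t11 'y' -> {1}, take 1 (2->1 ok)
  t12 'y' -> {1}, take 1 (1->1 ok)
  t13 'x' -> {0,2,3}, take 2 (1->2 ok)
  t14 'y' -> {1}, take 1 (2->1 ok)
  t15 'y' -> {1}, take 1 (1->1 ok)
  t16 'x' -> {0,2,3}, take 2 (1->2 ok)
  t17 'y' -> {1}, take 1 (2->1 ok)
  t18 'x' -> {0,2,3}, take 3 (1->3 ok)
  t19 'x' -> {0,2,3}, take 0 (3->0 ok)
  t20 'x' -> {0,2,3}, take 0 (0->0 ok)
  t21 'x' -> {0,2,3}, take 0 (0->0 ok)
  t22 'x' -> {0,2,3}, take 0 (0->0 ok)
  t23 'y' -> {1}, take 1 (0->1 ok)
  t24 'y' -> {1}, take 1 (1->1 ok)
  t25 'x' -> {0,2,3}, take 3 (1->3 ok)
  t26 'x' -> {0,2,3}, take 2 (3->2 ok)
  t27 'y' -> {1}, take 1 (2->1 ok)
  t28 'x' -> {0,2,3}, take 2 (1->2 ok)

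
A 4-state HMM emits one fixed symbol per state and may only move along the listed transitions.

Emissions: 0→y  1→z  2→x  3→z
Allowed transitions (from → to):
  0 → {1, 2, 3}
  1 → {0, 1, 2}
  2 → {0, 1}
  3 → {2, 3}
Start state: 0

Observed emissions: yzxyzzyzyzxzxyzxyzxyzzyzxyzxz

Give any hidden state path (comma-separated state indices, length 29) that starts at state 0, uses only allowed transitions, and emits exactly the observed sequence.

  [0] y  {0}  => 0  start
  [1] z  {1,3}  => 3  0->3 ok
  [2] x  {2}  => 2  3->2 ok
  [3] y  {0}  => 0  2->0 ok
  [4] z  {1,3}  => 1  0->1 ok
  [5] z  {1,3}  => 1  1->1 ok
  [6] y  {0}  => 0  1->0 ok
  [7] z  {1,3}  => 1  0->1 ok
  [8] y  {0}  => 0  1->0 ok
  [9] z  {1,3}  => 1  0->1 ok
  [10] x  {2}  => 2  1->2 ok
  [11] z  {1,3}  => 1  2->1 ok
  [12] x  {2}  => 2  1->2 ok
  [13] y  {0}  => 0  2->0 ok
  [14] z  {1,3}  => 1  0->1 ok
  [15] x  {2}  => 2  1->2 ok
  [16] y  {0}  => 0  2->0 ok
  [17] z  {1,3}  => 3  0->3 ok
  [18] x  {2}  => 2  3->2 ok
  [19] y  {0}  => 0  2->0 ok
  [20] z  {1,3}  => 1  0->1 ok
  [21] z  {1,3}  => 1  1->1 ok
  [22] y  {0}  => 0  1->0 ok
  [23] z  {1,3}  => 3  0->3 ok
  [24] x  {2}  => 2  3->2 ok
  [25] y  {0}  => 0  2->0 ok
  [26] z  {1,3}  => 1  0->1 ok
  [27] x  {2}  => 2  1->2 ok
  [28] z  {1,3}  => 1  2->1 ok

0,3,2,0,1,1,0,1,0,1,2,1,2,0,1,2,0,3,2,0,1,1,0,3,2,0,1,2,1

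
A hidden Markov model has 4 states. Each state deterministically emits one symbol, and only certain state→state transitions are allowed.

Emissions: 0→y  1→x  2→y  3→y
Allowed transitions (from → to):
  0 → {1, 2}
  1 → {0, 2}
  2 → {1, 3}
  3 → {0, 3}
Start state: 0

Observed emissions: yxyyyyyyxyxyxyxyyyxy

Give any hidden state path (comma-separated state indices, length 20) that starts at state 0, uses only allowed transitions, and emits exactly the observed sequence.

  t0 'y' -> {0,2,3}, take 0 (start)
  t1 'x' -> {1}, take 1 (0->1 ok)
  t2 'y' -> {0,2,3}, take 0 (1->0 ok)
  t3 'y' -> {0,2,3}, take 2 (0->2 ok)
  t4 'y' -> {0,2,3}, take 3 (2->3 ok)
  t5 'y' -> {0,2,3}, take 3 (3->3 ok)
  t6 'y' -> {0,2,3}, take 0 (3->0 ok)
  t7 'y' -> {0,2,3}, take 2 (0->2 ok)
  t8 'x' -> {1}, take 1 (2->1 ok)
  t9 'y' -> {0,2,3}, take 0 (1->0 ok)
  t10 'x' -> {1}, take 1 (0->1 ok)
  t11 'y' -> {0,2,3}, take 0 (1->0 ok)
  t12 'x' -> {1}, take 1 (0->1 ok)
  t13 'y' -> {0,2,3}, take 2 (1->2 ok)
  t14 'x' -> {1}, take 1 (2->1 ok)
  t15 'y' -> {0,2,3}, take 2 (1->2 ok)
  t16 'y' -> {0,2,3}, take 3 (2->3 ok)
  t17 'y' -> {0,2,3}, take 0 (3->0 ok)
  t18 'x' -> {1}, take 1 (0->1 ok)
  t19 'y' -> {0,2,3}, take 2 (1->2 ok)

0,1,0,2,3,3,0,2,1,0,1,0,1,2,1,2,3,0,1,2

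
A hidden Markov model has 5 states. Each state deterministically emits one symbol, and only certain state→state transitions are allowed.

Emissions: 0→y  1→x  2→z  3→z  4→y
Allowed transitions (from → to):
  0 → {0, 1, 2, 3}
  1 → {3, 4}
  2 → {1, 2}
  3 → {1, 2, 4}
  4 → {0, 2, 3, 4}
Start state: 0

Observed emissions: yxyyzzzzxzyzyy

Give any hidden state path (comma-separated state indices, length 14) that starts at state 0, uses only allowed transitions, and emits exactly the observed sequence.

  t0 'y' -> {0,4}, take 0 (start)
  t1 'x' -> {1}, take 1 (0->1 ok)
  t2 'y' -> {0,4}, take 4 (1->4 ok)
  t3 'y' -> {0,4}, take 0 (4->0 ok)
  t4 'z' -> {2,3}, take 3 (0->3 ok)
  t5 'z' -> {2,3}, take 2 (3->2 ok)
  t6 'z' -> {2,3}, take 2 (2->2 ok)
  t7 'z' -> {2,3}, take 2 (2->2 ok)
  t8 'x' -> {1}, take 1 (2->1 ok)
  t9 'z' -> {2,3}, take 3 (1->3 ok)
  t10 'y' -> {0,4}, take 4 (3->4 ok)
  t11 'z' -> {2,3}, take 3 (4->3 ok)
  t12 'y' -> {0,4}, take 4 (3->4 ok)
  t13 'y' -> {0,4}, take 0 (4->0 ok)

0,1,4,0,3,2,2,2,1,3,4,3,4,0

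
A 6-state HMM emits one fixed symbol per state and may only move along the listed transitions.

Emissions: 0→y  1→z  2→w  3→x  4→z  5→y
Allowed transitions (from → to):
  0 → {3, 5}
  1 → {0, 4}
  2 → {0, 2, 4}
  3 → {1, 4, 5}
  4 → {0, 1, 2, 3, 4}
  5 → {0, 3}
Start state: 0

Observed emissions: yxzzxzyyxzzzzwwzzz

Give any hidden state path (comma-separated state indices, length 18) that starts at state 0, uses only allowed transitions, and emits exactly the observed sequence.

0,3,1,4,3,1,0,5,3,4,4,4,4,2,2,4,4,1

  [0] y  {0,5}  => 0  start
  [1] x  {3}  => 3  0->3 ok
  [2] z  {1,4}  => 1  3->1 ok
  [3] z  {1,4}  => 4  1->4 ok
  [4] x  {3}  => 3  4->3 ok
  [5] z  {1,4}  => 1  3->1 ok
  [6] y  {0,5}  => 0  1->0 ok
  [7] y  {0,5}  => 5  0->5 ok
  [8] x  {3}  => 3  5->3 ok
  [9] z  {1,4}  => 4  3->4 ok
  [10] z  {1,4}  => 4  4->4 ok
  [11] z  {1,4}  => 4  4->4 ok
  [12] z  {1,4}  => 4  4->4 ok
  [13] w  {2}  => 2  4->2 ok
  [14] w  {2}  => 2  2->2 ok
  [15] z  {1,4}  => 4  2->4 ok
  [16] z  {1,4}  => 4  4->4 ok
  [17] z  {1,4}  => 1  4->1 ok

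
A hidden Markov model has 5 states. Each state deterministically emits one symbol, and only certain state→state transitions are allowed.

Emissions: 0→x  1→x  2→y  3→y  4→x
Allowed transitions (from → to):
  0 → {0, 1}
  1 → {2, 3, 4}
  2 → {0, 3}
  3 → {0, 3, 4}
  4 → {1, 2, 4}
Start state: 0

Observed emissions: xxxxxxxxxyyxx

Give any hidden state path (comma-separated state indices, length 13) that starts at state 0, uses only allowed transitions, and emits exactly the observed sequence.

  pos 0: x in {0,1,4}, choose 0; start
  pos 1: x in {0,1,4}, choose 0; 0->0 ok
  pos 2: x in {0,1,4}, choose 0; 0->0 ok
  pos 3: x in {0,1,4}, choose 0; 0->0 ok
  pos 4: x in {0,1,4}, choose 0; 0->0 ok
  pos 5: x in {0,1,4}, choose 0; 0->0 ok
  pos 6: x in {0,1,4}, choose 1; 0->1 ok
  pos 7: x in {0,1,4}, choose 4; 1->4 ok
  pos 8: x in {0,1,4}, choose 1; 4->1 ok
  pos 9: y in {2,3}, choose 2; 1->2 ok
  pos 10: y in {2,3}, choose 3; 2->3 ok
  pos 11: x in {0,1,4}, choose 4; 3->4 ok
  pos 12: x in {0,1,4}, choose 4; 4->4 ok

0,0,0,0,0,0,1,4,1,2,3,4,4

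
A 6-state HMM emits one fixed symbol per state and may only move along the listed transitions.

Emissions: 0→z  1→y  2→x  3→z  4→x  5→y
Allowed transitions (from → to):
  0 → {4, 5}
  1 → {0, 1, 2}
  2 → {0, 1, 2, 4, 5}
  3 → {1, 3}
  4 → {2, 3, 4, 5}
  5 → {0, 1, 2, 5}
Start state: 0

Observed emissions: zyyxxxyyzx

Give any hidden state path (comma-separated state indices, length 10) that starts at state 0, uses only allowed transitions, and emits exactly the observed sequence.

  t0 'z' -> {0,3}, take 0 (start)
  t1 'y' -> {1,5}, take 5 (0->5 ok)
  t2 'y' -> {1,5}, take 1 (5->1 ok)
  t3 'x' -> {2,4}, take 2 (1->2 ok)
  t4 'x' -> {2,4}, take 4 (2->4 ok)
  t5 'x' -> {2,4}, take 2 (4->2 ok)
  t6 'y' -> {1,5}, take 1 (2->1 ok)
  t7 'y' -> {1,5}, take 1 (1->1 ok)
  t8 'z' -> {0,3}, take 0 (1->0 ok)
  t9 'x' -> {2,4}, take 4 (0->4 ok)

0,5,1,2,4,2,1,1,0,4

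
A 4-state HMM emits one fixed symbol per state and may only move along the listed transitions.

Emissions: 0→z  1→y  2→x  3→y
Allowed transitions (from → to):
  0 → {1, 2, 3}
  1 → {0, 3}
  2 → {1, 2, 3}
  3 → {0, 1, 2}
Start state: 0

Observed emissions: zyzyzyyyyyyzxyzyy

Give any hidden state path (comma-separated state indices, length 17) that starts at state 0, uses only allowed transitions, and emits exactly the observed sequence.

0,1,0,3,0,3,1,3,1,3,1,0,2,1,0,1,3

  pos 0: z in {0}, choose 0; start
  pos 1: y in {1,3}, choose 1; 0->1 ok
  pos 2: z in {0}, choose 0; 1->0 ok
  pos 3: y in {1,3}, choose 3; 0->3 ok
  pos 4: z in {0}, choose 0; 3->0 ok
  pos 5: y in {1,3}, choose 3; 0->3 ok
  pos 6: y in {1,3}, choose 1; 3->1 ok
  pos 7: y in {1,3}, choose 3; 1->3 ok
  pos 8: y in {1,3}, choose 1; 3->1 ok
  pos 9: y in {1,3}, choose 3; 1->3 ok
  pos 10: y in {1,3}, choose 1; 3->1 ok
  pos 11: z in {0}, choose 0; 1->0 ok
  pos 12: x in {2}, choose 2; 0->2 ok
  pos 13: y in {1,3}, choose 1; 2->1 ok
  pos 14: z in {0}, choose 0; 1->0 ok
  pos 15: y in {1,3}, choose 1; 0->1 ok
  pos 16: y in {1,3}, choose 3; 1->3 ok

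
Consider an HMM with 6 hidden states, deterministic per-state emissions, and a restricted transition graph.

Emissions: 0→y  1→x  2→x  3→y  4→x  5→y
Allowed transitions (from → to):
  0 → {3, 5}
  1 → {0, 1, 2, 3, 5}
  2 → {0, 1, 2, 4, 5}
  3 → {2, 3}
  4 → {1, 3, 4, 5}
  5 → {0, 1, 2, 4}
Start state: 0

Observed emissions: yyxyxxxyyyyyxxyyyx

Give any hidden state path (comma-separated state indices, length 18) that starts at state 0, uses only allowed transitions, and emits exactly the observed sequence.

  t0 'y' -> {0,3,5}, take 0 (start)
  t1 'y' -> {0,3,5}, take 3 (0->3 ok)
  t2 'x' -> {1,2,4}, take 2 (3->2 ok)
  t3 'y' -> {0,3,5}, take 5 (2->5 ok)
  t4 'x' -> {1,2,4}, take 4 (5->4 ok)
  t5 'x' -> {1,2,4}, take 4 (4->4 ok)
  t6 'x' -> {1,2,4}, take 1 (4->1 ok)
  t7 'y' -> {0,3,5}, take 5 (1->5 ok)
  t8 'y' -> {0,3,5}, take 0 (5->0 ok)
  t9 'y' -> {0,3,5}, take 5 (0->5 ok)
  t10 'y' -> {0,3,5}, take 0 (5->0 ok)
  t11 'y' -> {0,3,5}, take 3 (0->3 ok)
  t12 'x' -> {1,2,4}, take 2 (3->2 ok)
  t13 'x' -> {1,2,4}, take 1 (2->1 ok)
  t14 'y' -> {0,3,5}, take 3 (1->3 ok)
  t15 'y' -> {0,3,5}, take 3 (3->3 ok)
  t16 'y' -> {0,3,5}, take 3 (3->3 ok)
  t17 'x' -> {1,2,4}, take 2 (3->2 ok)

0,3,2,5,4,4,1,5,0,5,0,3,2,1,3,3,3,2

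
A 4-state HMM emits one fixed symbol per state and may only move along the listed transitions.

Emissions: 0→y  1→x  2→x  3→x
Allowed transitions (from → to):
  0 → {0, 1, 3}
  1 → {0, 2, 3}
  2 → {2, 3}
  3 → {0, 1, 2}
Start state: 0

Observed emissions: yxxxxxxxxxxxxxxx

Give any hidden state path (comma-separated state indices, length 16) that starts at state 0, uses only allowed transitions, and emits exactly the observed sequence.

  pos 0: y in {0}, choose 0; start
  pos 1: x in {1,2,3}, choose 1; 0->1 ok
  pos 2: x in {1,2,3}, choose 2; 1->2 ok
  pos 3: x in {1,2,3}, choose 3; 2->3 ok
  pos 4: x in {1,2,3}, choose 2; 3->2 ok
  pos 5: x in {1,2,3}, choose 2; 2->2 ok
  pos 6: x in {1,2,3}, choose 2; 2->2 ok
  pos 7: x in {1,2,3}, choose 2; 2->2 ok
  pos 8: x in {1,2,3}, choose 2; 2->2 ok
  pos 9: x in {1,2,3}, choose 2; 2->2 ok
  pos 10: x in {1,2,3}, choose 3; 2->3 ok
  pos 11: x in {1,2,3}, choose 1; 3->1 ok
  pos 12: x in {1,2,3}, choose 3; 1->3 ok
  pos 13: x in {1,2,3}, choose 1; 3->1 ok
  pos 14: x in {1,2,3}, choose 3; 1->3 ok
  pos 15: x in {1,2,3}, choose 1; 3->1 ok

0,1,2,3,2,2,2,2,2,2,3,1,3,1,3,1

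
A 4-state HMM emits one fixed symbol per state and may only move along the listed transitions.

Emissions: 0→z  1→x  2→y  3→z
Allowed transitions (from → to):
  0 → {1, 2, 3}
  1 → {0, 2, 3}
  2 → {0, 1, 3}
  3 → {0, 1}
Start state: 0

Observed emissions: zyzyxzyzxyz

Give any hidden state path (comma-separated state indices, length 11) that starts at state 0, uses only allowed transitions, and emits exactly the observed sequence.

0,2,0,2,1,0,2,0,1,2,0

  pos 0: z in {0,3}, choose 0; start
  pos 1: y in {2}, choose 2; 0->2 ok
  pos 2: z in {0,3}, choose 0; 2->0 ok
  pos 3: y in {2}, choose 2; 0->2 ok
  pos 4: x in {1}, choose 1; 2->1 ok
  pos 5: z in {0,3}, choose 0; 1->0 ok
  pos 6: y in {2}, choose 2; 0->2 ok
  pos 7: z in {0,3}, choose 0; 2->0 ok
  pos 8: x in {1}, choose 1; 0->1 ok
  pos 9: y in {2}, choose 2; 1->2 ok
  pos 10: z in {0,3}, choose 0; 2->0 ok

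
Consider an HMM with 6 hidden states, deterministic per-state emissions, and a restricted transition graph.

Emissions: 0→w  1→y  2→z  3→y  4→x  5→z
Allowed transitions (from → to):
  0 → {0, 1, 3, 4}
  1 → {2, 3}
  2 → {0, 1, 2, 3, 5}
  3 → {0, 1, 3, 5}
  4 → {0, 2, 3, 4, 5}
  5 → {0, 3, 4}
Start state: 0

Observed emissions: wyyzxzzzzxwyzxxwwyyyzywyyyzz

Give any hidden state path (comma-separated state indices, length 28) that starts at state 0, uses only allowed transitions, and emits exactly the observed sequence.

  [0] w  {0}  => 0  start
  [1] y  {1,3}  => 1  0->1 ok
  [2] y  {1,3}  => 3  1->3 ok
  [3] z  {2,5}  => 5  3->5 ok
  [4] x  {4}  => 4  5->4 ok
  [5] z  {2,5}  => 2  4->2 ok
  [6] z  {2,5}  => 2  2->2 ok
  [7] z  {2,5}  => 2  2->2 ok
  [8] z  {2,5}  => 5  2->5 ok
  [9] x  {4}  => 4  5->4 ok
  [10] w  {0}  => 0  4->0 ok
  [11] y  {1,3}  => 3  0->3 ok
  [12] z  {2,5}  => 5  3->5 ok
  [13] x  {4}  => 4  5->4 ok
  [14] x  {4}  => 4  4->4 ok
  [15] w  {0}  => 0  4->0 ok
  [16] w  {0}  => 0  0->0 ok
  [17] y  {1,3}  => 3  0->3 ok
  [18] y  {1,3}  => 3  3->3 ok
  [19] y  {1,3}  => 1  3->1 ok
  [20] z  {2,5}  => 2  1->2 ok
  [21] y  {1,3}  => 3  2->3 ok
  [22] w  {0}  => 0  3->0 ok
  [23] y  {1,3}  => 1  0->1 ok
  [24] y  {1,3}  => 3  1->3 ok
  [25] y  {1,3}  => 1  3->1 ok
  [26] z  {2,5}  => 2  1->2 ok
  [27] z  {2,5}  => 5  2->5 ok

0,1,3,5,4,2,2,2,5,4,0,3,5,4,4,0,0,3,3,1,2,3,0,1,3,1,2,5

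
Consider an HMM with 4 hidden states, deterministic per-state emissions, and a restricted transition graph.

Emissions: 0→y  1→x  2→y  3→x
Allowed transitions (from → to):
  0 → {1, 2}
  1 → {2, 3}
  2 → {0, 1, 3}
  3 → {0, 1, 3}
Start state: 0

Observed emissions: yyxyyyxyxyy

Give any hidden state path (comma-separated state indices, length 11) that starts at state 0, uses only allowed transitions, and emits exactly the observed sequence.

0,2,1,2,0,2,1,2,3,0,2

  [0] y  {0,2}  => 0  start
  [1] y  {0,2}  => 2  0->2 ok
  [2] x  {1,3}  => 1  2->1 ok
  [3] y  {0,2}  => 2  1->2 ok
  [4] y  {0,2}  => 0  2->0 ok
  [5] y  {0,2}  => 2  0->2 ok
  [6] x  {1,3}  => 1  2->1 ok
  [7] y  {0,2}  => 2  1->2 ok
  [8] x  {1,3}  => 3  2->3 ok
  [9] y  {0,2}  => 0  3->0 ok
  [10] y  {0,2}  => 2  0->2 ok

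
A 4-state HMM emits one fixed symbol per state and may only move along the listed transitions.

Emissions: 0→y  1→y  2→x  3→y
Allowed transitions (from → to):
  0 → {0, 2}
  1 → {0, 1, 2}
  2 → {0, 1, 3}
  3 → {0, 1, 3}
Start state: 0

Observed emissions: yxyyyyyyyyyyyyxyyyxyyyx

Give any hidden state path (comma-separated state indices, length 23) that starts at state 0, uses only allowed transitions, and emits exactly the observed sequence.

  [0] y  {0,1,3}  => 0  start
  [1] x  {2}  => 2  0->2 ok
  [2] y  {0,1,3}  => 3  2->3 ok
  [3] y  {0,1,3}  => 3  3->3 ok
  [4] y  {0,1,3}  => 3  3->3 ok
  [5] y  {0,1,3}  => 0  3->0 ok
  [6] y  {0,1,3}  => 0  0->0 ok
  [7] y  {0,1,3}  => 0  0->0 ok
  [8] y  {0,1,3}  => 0  0->0 ok
  [9] y  {0,1,3}  => 0  0->0 ok
  [10] y  {0,1,3}  => 0  0->0 ok
  [11] y  {0,1,3}  => 0  0->0 ok
  [12] y  {0,1,3}  => 0  0->0 ok
  [13] y  {0,1,3}  => 0  0->0 ok
  [14] x  {2}  => 2  0->2 ok
  [15] y  {0,1,3}  => 1  2->1 ok
  [16] y  {0,1,3}  => 1  1->1 ok
  [17] y  {0,1,3}  => 0  1->0 ok
  [18] x  {2}  => 2  0->2 ok
  [19] y  {0,1,3}  => 3  2->3 ok
  [20] y  {0,1,3}  => 1  3->1 ok
  [21] y  {0,1,3}  => 1  1->1 ok
  [22] x  {2}  => 2  1->2 ok

0,2,3,3,3,0,0,0,0,0,0,0,0,0,2,1,1,0,2,3,1,1,2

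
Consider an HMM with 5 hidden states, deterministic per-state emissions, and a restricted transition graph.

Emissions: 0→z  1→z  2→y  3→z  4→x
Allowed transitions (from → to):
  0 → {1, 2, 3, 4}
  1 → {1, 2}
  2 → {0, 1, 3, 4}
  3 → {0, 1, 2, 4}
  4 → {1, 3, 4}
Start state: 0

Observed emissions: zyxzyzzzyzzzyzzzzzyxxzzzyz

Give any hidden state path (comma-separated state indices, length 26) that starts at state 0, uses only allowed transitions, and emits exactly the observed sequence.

  [0] z  {0,1,3}  => 0  start
  [1] y  {2}  => 2  0->2 ok
  [2] x  {4}  => 4  2->4 ok
  [3] z  {0,1,3}  => 1  4->1 ok
  [4] y  {2}  => 2  1->2 ok
  [5] z  {0,1,3}  => 3  2->3 ok
  [6] z  {0,1,3}  => 0  3->0 ok
  [7] z  {0,1,3}  => 1  0->1 ok
  [8] y  {2}  => 2  1->2 ok
  [9] z  {0,1,3}  => 0  2->0 ok
  [10] z  {0,1,3}  => 3  0->3 ok
  [11] z  {0,1,3}  => 0  3->0 ok
  [12] y  {2}  => 2  0->2 ok
  [13] z  {0,1,3}  => 1  2->1 ok
  [14] z  {0,1,3}  => 1  1->1 ok
  [15] z  {0,1,3}  => 1  1->1 ok
  [16] z  {0,1,3}  => 1  1->1 ok
  [17] z  {0,1,3}  => 1  1->1 ok
  [18] y  {2}  => 2  1->2 ok
  [19] x  {4}  => 4  2->4 ok
  [20] x  {4}  => 4  4->4 ok
  [21] z  {0,1,3}  => 1  4->1 ok
  [22] z  {0,1,3}  => 1  1->1 ok
  [23] z  {0,1,3}  => 1  1->1 ok
  [24] y  {2}  => 2  1->2 ok
  [25] z  {0,1,3}  => 1  2->1 ok

0,2,4,1,2,3,0,1,2,0,3,0,2,1,1,1,1,1,2,4,4,1,1,1,2,1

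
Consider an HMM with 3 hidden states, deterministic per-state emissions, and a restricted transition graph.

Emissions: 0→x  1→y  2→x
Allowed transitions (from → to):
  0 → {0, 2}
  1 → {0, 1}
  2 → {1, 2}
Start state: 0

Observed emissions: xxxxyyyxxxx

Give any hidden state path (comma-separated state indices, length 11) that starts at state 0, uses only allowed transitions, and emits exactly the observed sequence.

  t0 'x' -> {0,2}, take 0 (start)
  t1 'x' -> {0,2}, take 0 (0->0 ok)
  t2 'x' -> {0,2}, take 2 (0->2 ok)
  t3 'x' -> {0,2}, take 2 (2->2 ok)
  t4 'y' -> {1}, take 1 (2->1 ok)
  t5 'y' -> {1}, take 1 (1->1 ok)
  t6 'y' -> {1}, take 1 (1->1 ok)
  t7 'x' -> {0,2}, take 0 (1->0 ok)
  t8 'x' -> {0,2}, take 0 (0->0 ok)
  t9 'x' -> {0,2}, take 0 (0->0 ok)
  t10 'x' -> {0,2}, take 2 (0->2 ok)

0,0,2,2,1,1,1,0,0,0,2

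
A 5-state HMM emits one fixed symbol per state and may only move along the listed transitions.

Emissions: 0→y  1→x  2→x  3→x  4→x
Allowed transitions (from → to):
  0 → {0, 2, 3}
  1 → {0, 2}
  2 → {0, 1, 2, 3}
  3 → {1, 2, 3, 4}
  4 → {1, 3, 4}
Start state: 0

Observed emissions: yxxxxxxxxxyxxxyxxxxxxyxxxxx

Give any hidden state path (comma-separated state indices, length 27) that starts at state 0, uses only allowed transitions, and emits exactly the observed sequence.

  [0] y  {0}  => 0  start
  [1] x  {1,2,3,4}  => 3  0->3 ok
  [2] x  {1,2,3,4}  => 3  3->3 ok
  [3] x  {1,2,3,4}  => 2  3->2 ok
  [4] x  {1,2,3,4}  => 3  2->3 ok
  [5] x  {1,2,3,4}  => 4  3->4 ok
  [6] x  {1,2,3,4}  => 3  4->3 ok
  [7] x  {1,2,3,4}  => 3  3->3 ok
  [8] x  {1,2,3,4}  => 1  3->1 ok
  [9] x  {1,2,3,4}  => 2  1->2 ok
  [10] y  {0}  => 0  2->0 ok
  [11] x  {1,2,3,4}  => 2  0->2 ok
  [12] x  {1,2,3,4}  => 3  2->3 ok
  [13] x  {1,2,3,4}  => 1  3->1 ok
  [14] y  {0}  => 0  1->0 ok
  [15] x  {1,2,3,4}  => 3  0->3 ok
  [16] x  {1,2,3,4}  => 4  3->4 ok
  [17] x  {1,2,3,4}  => 4  4->4 ok
  [18] x  {1,2,3,4}  => 4  4->4 ok
  [19] x  {1,2,3,4}  => 1  4->1 ok
  [20] x  {1,2,3,4}  => 2  1->2 ok
  [21] y  {0}  => 0  2->0 ok
  [22] x  {1,2,3,4}  => 2  0->2 ok
  [23] x  {1,2,3,4}  => 3  2->3 ok
  [24] x  {1,2,3,4}  => 3  3->3 ok
  [25] x  {1,2,3,4}  => 3  3->3 ok
  [26] x  {1,2,3,4}  => 4  3->4 ok

0,3,3,2,3,4,3,3,1,2,0,2,3,1,0,3,4,4,4,1,2,0,2,3,3,3,4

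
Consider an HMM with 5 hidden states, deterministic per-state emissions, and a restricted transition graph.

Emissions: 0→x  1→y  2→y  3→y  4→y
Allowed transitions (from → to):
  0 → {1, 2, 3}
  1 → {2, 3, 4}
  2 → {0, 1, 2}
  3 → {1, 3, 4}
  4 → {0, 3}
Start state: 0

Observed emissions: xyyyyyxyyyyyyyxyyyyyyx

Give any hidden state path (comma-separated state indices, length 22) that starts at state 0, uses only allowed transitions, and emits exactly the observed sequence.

  0: obs=x cand={0} pick 0 [start]
  1: obs=y cand={1,2,3,4} pick 2 [0->2 ok]
  2: obs=y cand={1,2,3,4} pick 1 [2->1 ok]
  3: obs=y cand={1,2,3,4} pick 2 [1->2 ok]
  4: obs=y cand={1,2,3,4} pick 1 [2->1 ok]
  5: obs=y cand={1,2,3,4} pick 4 [1->4 ok]
  6: obs=x cand={0} pick 0 [4->0 ok]
  7: obs=y cand={1,2,3,4} pick 1 [0->1 ok]
  8: obs=y cand={1,2,3,4} pick 3 [1->3 ok]
  9: obs=y cand={1,2,3,4} pick 4 [3->4 ok]
  10: obs=y cand={1,2,3,4} pick 3 [4->3 ok]
  11: obs=y cand={1,2,3,4} pick 1 [3->1 ok]
  12: obs=y cand={1,2,3,4} pick 3 [1->3 ok]
  13: obs=y cand={1,2,3,4} pick 4 [3->4 ok]
  14: obs=x cand={0} pick 0 [4->0 ok]
  15: obs=y cand={1,2,3,4} pick 3 [0->3 ok]
  16: obs=y cand={1,2,3,4} pick 3 [3->3 ok]
  17: obs=y cand={1,2,3,4} pick 3 [3->3 ok]
  18: obs=y cand={1,2,3,4} pick 3 [3->3 ok]
  19: obs=y cand={1,2,3,4} pick 1 [3->1 ok]
  20: obs=y cand={1,2,3,4} pick 2 [1->2 ok]
  21: obs=x cand={0} pick 0 [2->0 ok]

0,2,1,2,1,4,0,1,3,4,3,1,3,4,0,3,3,3,3,1,2,0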